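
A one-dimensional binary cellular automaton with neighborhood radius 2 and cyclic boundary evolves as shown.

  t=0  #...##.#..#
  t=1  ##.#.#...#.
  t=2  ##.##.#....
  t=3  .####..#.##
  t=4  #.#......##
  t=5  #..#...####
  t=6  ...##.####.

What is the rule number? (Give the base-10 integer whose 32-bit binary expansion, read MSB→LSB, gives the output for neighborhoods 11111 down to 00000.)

  [31] ##### => #  t=5,i=9
  [30] ####. => .  t=3,i=3
  [29] ###.# => #  t=4,i=0
  [28] ###.. => .  t=3,i=4
  [27] ##.## => #  t=2,i=2
  [26] ##.#. => .  t=0,i=6
  [25] ##..# => .  t=3,i=5
  [24] ##... => #  t=0,i=1
  [23] #.### => .  t=3,i=1
  [22] #.##. => #  t=1,i=0
  [21] #.#.# => #  t=1,i=3
  [20] #.#.. => .  t=0,i=7
  [19] #..## => #  t=0,i=9
  [18] #..#. => .  t=3,i=6
  [17] #...# => .  t=0,i=2
  [16] #.... => .  t=2,i=8
  [15] .#### => #  t=3,i=2
  [14] .###. => #  t=4,i=10
  [13] .##.# => #  t=0,i=5
  [12] .##.. => #  t=0,i=0
  [11] .#.## => .  t=1,i=10
  [10] .#.#. => #  t=1,i=4
  [9] .#..# => .  t=0,i=8
  [8] .#... => #  t=1,i=6
  [7] ..### => #  t=4,i=9
  [6] ..##. => .  t=0,i=4
  [5] ..#.# => .  t=1,i=9
  [4] ..#.. => #  t=5,i=3
  [3] ...## => #  t=0,i=3
  [2] ...#. => .  t=1,i=8
  [1] ....# => #  t=2,i=9
  [0] ..... => .  t=4,i=5
  bits 10101001011010001111010110011010 = 2842228122

2842228122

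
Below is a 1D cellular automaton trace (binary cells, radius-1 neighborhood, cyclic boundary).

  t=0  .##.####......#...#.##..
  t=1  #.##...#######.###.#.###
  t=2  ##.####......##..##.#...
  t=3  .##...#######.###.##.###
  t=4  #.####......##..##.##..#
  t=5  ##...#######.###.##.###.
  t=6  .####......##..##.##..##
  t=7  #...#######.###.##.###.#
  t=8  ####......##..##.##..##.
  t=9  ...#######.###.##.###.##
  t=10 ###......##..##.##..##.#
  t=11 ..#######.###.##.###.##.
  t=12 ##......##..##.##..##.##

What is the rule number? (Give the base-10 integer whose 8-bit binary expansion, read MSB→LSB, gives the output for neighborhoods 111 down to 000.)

  [7] ### => .  t=0,i=5
  [6] ##. => #  t=0,i=2
  [5] #.# => #  t=0,i=3
  [4] #.. => #  t=0,i=8
  [3] .## => .  t=0,i=1
  [2] .#. => .  t=0,i=14
  [1] ..# => #  t=0,i=0
  [0] ... => #  t=0,i=9
  bits 01110011 = 115

115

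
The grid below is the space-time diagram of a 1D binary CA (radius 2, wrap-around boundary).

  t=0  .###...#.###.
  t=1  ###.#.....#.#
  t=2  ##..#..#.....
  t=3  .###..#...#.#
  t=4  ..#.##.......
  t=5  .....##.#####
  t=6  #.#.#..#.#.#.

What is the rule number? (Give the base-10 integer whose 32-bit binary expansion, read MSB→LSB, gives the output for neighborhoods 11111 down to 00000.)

  ##### -> .   bit 31 = 0  t=5,i=10
  ####. -> #   bit 30 = 1  t=1,i=1
  ###.# -> .   bit 29 = 0  t=1,i=2
  ###.. -> .   bit 28 = 0  t=0,i=3
  ##.## -> #   bit 27 = 1  t=5,i=7
  ##.#. -> .   bit 26 = 0  t=1,i=3
  ##..# -> #   bit 25 = 1  t=0,i=12
  ##... -> #   bit 24 = 1  t=0,i=4
  #.### -> .   bit 23 = 0  t=0,i=9
  #.##. -> .   bit 22 = 0  t=4,i=4
  #.#.# -> .   bit 21 = 0  t=3,i=12
  #.#.. -> #   bit 20 = 1  t=1,i=4
  #..## -> #   bit 19 = 1  t=0,i=0
  #..#. -> #   bit 18 = 1  t=2,i=3
  #...# -> .   bit 17 = 0  t=0,i=5
  #.... -> .   bit 16 = 0  t=1,i=6
  .#### -> #   bit 15 = 1  t=1,i=0
  .###. -> #   bit 14 = 1  t=0,i=2
  .##.# -> .   bit 13 = 0  t=5,i=6
  .##.. -> #   bit 12 = 1  t=2,i=1
  .#.## -> .   bit 11 = 0  t=0,i=8
  .#.#. -> .   bit 10 = 0  t=3,i=11
  .#..# -> .   bit 9 = 0  t=2,i=5
  .#... -> .   bit 8 = 0  t=1,i=5
  ..### -> #   bit 7 = 1  t=0,i=1
  ..##. -> .   bit 6 = 0  t=2,i=0
  ..#.# -> .   bit 5 = 0  t=0,i=7
  ..#.. -> .   bit 4 = 0  t=2,i=4
  ...## -> #   bit 3 = 1  t=2,i=12
  ...#. -> .   bit 2 = 0  t=0,i=6
  ....# -> .   bit 1 = 0  t=1,i=8
  ..... -> #   bit 0 = 1  t=1,i=7
  bits 01001011000111001101000010001001 = 1260179593

1260179593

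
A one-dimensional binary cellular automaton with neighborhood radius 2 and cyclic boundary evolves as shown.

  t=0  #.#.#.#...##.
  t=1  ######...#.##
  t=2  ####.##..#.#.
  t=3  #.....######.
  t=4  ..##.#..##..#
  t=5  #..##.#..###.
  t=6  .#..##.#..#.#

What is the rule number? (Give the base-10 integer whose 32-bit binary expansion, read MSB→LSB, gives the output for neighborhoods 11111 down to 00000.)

2544203305

  #####|#  b31=1 t=1,i=0
  ####.|.  b30=0 t=1,i=4
  ###.#|.  b29=0 t=2,i=3
  ###..|#  b28=1 t=1,i=5
  ##.##|.  b27=0 t=2,i=4
  ##.#.|#  b26=1 t=0,i=12
  ##..#|#  b25=1 t=2,i=7
  ##...|#  b24=1 t=1,i=6
  #.###|#  b23=1 t=1,i=11
  #.##.|.  b22=0 t=2,i=5
  #.#.#|#  b21=1 t=0,i=0
  #.#..|.  b20=0 t=0,i=6
  #..##|.  b19=0 t=4,i=1
  #..#.|#  b18=1 t=2,i=8
  #...#|.  b17=0 t=0,i=8
  #....|#  b16=1 t=3,i=2
  .####|.  b15=0 t=1,i=12
  .###.|#  b14=1 t=5,i=10
  .##.#|#  b13=1 t=0,i=11
  .##..|#  b12=1 t=2,i=6
  .#.##|.  b11=0 t=1,i=10
  .#.#.|#  b10=1 t=0,i=1
  .#..#|#  b9=1 t=4,i=0
  .#...|.  b8=0 t=0,i=7
  ..###|.  b7=0 t=3,i=6
  ..##.|.  b6=0 t=0,i=10
  ..#.#|#  b5=1 t=1,i=9
  ..#..|.  b4=0 t=4,i=12
  ...##|#  b3=1 t=0,i=9
  ...#.|.  b2=0 t=1,i=8
  ....#|.  b1=0 t=3,i=4
  .....|#  b0=1 t=3,i=3
  bits 10010111101001010111011000101001 = 2544203305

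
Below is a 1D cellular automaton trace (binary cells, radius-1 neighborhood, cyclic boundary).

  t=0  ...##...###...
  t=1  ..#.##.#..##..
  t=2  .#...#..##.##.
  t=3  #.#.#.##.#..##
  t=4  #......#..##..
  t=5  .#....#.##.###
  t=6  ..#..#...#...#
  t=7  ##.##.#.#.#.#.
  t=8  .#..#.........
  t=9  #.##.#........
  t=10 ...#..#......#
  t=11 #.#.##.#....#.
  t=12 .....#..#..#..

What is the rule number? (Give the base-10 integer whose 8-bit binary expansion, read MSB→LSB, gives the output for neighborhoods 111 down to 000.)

82

  nb ###: next=.  (t=0,i=9, bit7=0)
  nb ##.: next=#  (t=0,i=4, bit6=1)
  nb #.#: next=.  (t=1,i=3, bit5=0)
  nb #..: next=#  (t=0,i=5, bit4=1)
  nb .##: next=.  (t=0,i=3, bit3=0)
  nb .#.: next=.  (t=1,i=2, bit2=0)
  nb ..#: next=#  (t=0,i=2, bit1=1)
  nb ...: next=.  (t=0,i=0, bit0=0)
  bits 01010010 = 82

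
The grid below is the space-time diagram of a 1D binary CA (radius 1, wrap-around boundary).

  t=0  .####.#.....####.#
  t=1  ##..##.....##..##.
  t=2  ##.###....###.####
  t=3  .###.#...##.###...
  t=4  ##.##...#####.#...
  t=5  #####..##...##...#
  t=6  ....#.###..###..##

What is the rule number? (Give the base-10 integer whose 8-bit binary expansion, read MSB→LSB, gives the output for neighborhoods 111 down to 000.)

106

  ###|.  b7=0 t=0,i=2
  ##.|#  b6=1 t=0,i=4
  #.#|#  b5=1 t=0,i=0
  #..|.  b4=0 t=0,i=7
  .##|#  b3=1 t=0,i=1
  .#.|.  b2=0 t=0,i=6
  ..#|#  b1=1 t=0,i=11
  ...|.  b0=0 t=0,i=8
  bits 01101010 = 106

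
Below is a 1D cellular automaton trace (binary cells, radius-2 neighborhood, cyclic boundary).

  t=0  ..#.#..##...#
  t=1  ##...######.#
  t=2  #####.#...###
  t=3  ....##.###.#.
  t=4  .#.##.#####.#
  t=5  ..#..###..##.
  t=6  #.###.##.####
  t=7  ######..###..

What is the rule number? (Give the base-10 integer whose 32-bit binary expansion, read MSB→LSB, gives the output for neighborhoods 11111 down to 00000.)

  nb #####: next=.  (t=1,i=7, bit31=0)
  nb ####.: next=.  (t=1,i=9, bit30=0)
  nb ###.#: next=#  (t=1,i=10, bit29=1)
  nb ###..: next=#  (t=1,i=1, bit28=1)
  nb ##.##: next=#  (t=1,i=11, bit27=1)
  nb ##.#.: next=#  (t=2,i=5, bit26=1)
  nb ##..#: next=.  (t=5,i=8, bit25=0)
  nb ##...: next=#  (t=0,i=9, bit24=1)
  nb #.###: next=#  (t=1,i=12, bit23=1)
  nb #.##.: next=.  (t=4,i=3, bit22=0)
  nb #.#.#: next=.  (t=4,i=1, bit21=0)
  nb #.#..: next=.  (t=0,i=4, bit20=0)
  nb #..##: next=#  (t=0,i=6, bit19=1)
  nb #..#.: next=#  (t=0,i=1, bit18=1)
  nb #...#: next=#  (t=0,i=10, bit17=1)
  nb #....: next=.  (t=3,i=0, bit16=0)
  nb .####: next=#  (t=1,i=6, bit15=1)
  nb .###.: next=#  (t=1,i=0, bit14=1)
  nb .##.#: next=.  (t=3,i=5, bit13=0)
  nb .##..: next=#  (t=0,i=8, bit12=1)
  nb .#.##: next=#  (t=4,i=2, bit11=1)
  nb .#.#.: next=.  (t=0,i=3, bit10=0)
  nb .#..#: next=#  (t=0,i=0, bit9=1)
  nb .#...: next=#  (t=2,i=7, bit8=1)
  nb ..###: next=.  (t=1,i=5, bit7=0)
  nb ..##.: next=#  (t=0,i=7, bit6=1)
  nb ..#.#: next=.  (t=0,i=2, bit5=0)
  nb ..#..: next=#  (t=0,i=12, bit4=1)
  nb ...##: next=#  (t=1,i=4, bit3=1)
  nb ...#.: next=.  (t=0,i=11, bit2=0)
  nb ....#: next=.  (t=3,i=2, bit1=0)
  nb .....: next=#  (t=3,i=1, bit0=1)
  bits 00111101100011101101101101011001 = 1032772441

1032772441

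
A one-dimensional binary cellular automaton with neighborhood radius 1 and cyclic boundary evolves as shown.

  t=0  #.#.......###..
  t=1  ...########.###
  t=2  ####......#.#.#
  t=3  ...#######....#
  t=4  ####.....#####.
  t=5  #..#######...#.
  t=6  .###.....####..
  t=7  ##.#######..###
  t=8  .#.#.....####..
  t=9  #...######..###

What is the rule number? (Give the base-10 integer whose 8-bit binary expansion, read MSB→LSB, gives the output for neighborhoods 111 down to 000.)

  nb ###: next=.  (t=0,i=11, bit7=0)
  nb ##.: next=#  (t=0,i=12, bit6=1)
  nb #.#: next=.  (t=0,i=1, bit5=0)
  nb #..: next=#  (t=0,i=3, bit4=1)
  nb .##: next=#  (t=0,i=10, bit3=1)
  nb .#.: next=.  (t=0,i=0, bit2=0)
  nb ..#: next=#  (t=0,i=9, bit1=1)
  nb ...: next=#  (t=0,i=4, bit0=1)
  bits 01011011 = 91

91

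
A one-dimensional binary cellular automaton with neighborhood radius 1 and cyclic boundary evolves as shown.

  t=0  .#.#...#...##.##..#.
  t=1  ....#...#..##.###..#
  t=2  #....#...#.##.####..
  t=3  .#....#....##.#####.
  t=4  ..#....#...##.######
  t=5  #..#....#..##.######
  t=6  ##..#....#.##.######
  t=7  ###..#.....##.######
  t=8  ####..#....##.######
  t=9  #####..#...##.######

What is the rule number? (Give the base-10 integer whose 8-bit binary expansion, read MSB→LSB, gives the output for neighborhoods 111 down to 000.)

216

  ### -> #   bit 7 = 1  t=1,i=15
  ##. -> #   bit 6 = 1  t=0,i=12
  #.# -> .   bit 5 = 0  t=0,i=2
  #.. -> #   bit 4 = 1  t=0,i=4
  .## -> #   bit 3 = 1  t=0,i=11
  .#. -> .   bit 2 = 0  t=0,i=1
  ..# -> .   bit 1 = 0  t=0,i=0
  ... -> .   bit 0 = 0  t=0,i=5
  bits 11011000 = 216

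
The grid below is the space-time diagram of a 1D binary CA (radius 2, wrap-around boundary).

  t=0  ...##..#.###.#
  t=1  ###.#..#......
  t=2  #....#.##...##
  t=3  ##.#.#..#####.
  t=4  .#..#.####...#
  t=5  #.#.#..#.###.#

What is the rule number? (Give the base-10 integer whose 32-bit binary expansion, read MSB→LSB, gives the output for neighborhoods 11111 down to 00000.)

420132794

  ##### -> .   bit 31 = 0  t=3,i=10
  ####. -> .   bit 30 = 0  t=3,i=11
  ###.# -> .   bit 29 = 0  t=0,i=11
  ###.. -> #   bit 28 = 1  t=2,i=0
  ##.## -> #   bit 27 = 1  t=3,i=13
  ##.#. -> .   bit 26 = 0  t=0,i=12
  ##..# -> .   bit 25 = 0  t=0,i=5
  ##... -> #   bit 24 = 1  t=2,i=1
  #.### -> .   bit 23 = 0  t=0,i=9
  #.##. -> .   bit 22 = 0  t=2,i=7
  #.#.# -> .   bit 21 = 0  t=3,i=3
  #.#.. -> .   bit 20 = 0  t=0,i=13
  #..## -> #   bit 19 = 1  t=3,i=7
  #..#. -> .   bit 18 = 0  t=0,i=6
  #...# -> #   bit 17 = 1  t=0,i=1
  #.... -> .   bit 16 = 0  t=1,i=9
  .#### -> #   bit 15 = 1  t=3,i=9
  .###. -> .   bit 14 = 0  t=0,i=10
  .##.# -> #   bit 13 = 1  t=3,i=1
  .##.. -> #   bit 12 = 1  t=0,i=4
  .#.## -> .   bit 11 = 0  t=0,i=8
  .#.#. -> #   bit 10 = 1  t=3,i=4
  .#..# -> #   bit 9 = 1  t=1,i=5
  .#... -> #   bit 8 = 1  t=0,i=0
  ..### -> #   bit 7 = 1  t=1,i=0
  ..##. -> .   bit 6 = 0  t=0,i=3
  ..#.# -> #   bit 5 = 1  t=0,i=7
  ..#.. -> #   bit 4 = 1  t=1,i=7
  ...## -> #   bit 3 = 1  t=0,i=2
  ...#. -> .   bit 2 = 0  t=2,i=4
  ....# -> #   bit 1 = 1  t=1,i=12
  ..... -> .   bit 0 = 0  t=1,i=10
  bits 00011001000010101011011110111010 = 420132794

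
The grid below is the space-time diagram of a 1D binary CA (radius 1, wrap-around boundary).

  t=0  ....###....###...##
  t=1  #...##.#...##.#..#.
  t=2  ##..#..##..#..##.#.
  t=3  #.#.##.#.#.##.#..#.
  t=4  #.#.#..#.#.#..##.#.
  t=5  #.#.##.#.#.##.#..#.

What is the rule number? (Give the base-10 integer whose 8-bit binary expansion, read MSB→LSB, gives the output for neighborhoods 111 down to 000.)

156

  nb ###: next=#  (t=0,i=5, bit7=1)
  nb ##.: next=.  (t=0,i=6, bit6=0)
  nb #.#: next=.  (t=1,i=6, bit5=0)
  nb #..: next=#  (t=0,i=0, bit4=1)
  nb .##: next=#  (t=0,i=4, bit3=1)
  nb .#.: next=#  (t=1,i=0, bit2=1)
  nb ..#: next=.  (t=0,i=3, bit1=0)
  nb ...: next=.  (t=0,i=1, bit0=0)
  bits 10011100 = 156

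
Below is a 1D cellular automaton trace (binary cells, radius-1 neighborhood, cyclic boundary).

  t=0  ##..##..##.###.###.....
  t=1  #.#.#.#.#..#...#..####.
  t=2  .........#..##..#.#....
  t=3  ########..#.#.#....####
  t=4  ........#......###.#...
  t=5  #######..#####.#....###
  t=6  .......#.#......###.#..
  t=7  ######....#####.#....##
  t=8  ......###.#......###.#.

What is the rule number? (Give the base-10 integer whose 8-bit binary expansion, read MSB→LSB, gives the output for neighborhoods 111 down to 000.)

25

  [7] ### => .  t=0,i=12
  [6] ##. => .  t=0,i=1
  [5] #.# => .  t=0,i=10
  [4] #.. => #  t=0,i=2
  [3] .## => #  t=0,i=0
  [2] .#. => .  t=1,i=0
  [1] ..# => .  t=0,i=3
  [0] ... => #  t=0,i=19
  bits 00011001 = 25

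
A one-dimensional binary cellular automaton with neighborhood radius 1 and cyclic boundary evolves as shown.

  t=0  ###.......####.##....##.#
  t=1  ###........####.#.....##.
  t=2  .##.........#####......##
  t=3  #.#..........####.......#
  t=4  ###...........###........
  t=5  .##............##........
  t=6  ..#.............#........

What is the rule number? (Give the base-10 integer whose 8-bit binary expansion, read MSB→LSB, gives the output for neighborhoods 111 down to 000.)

  ###|#  b7=1 t=0,i=0
  ##.|#  b6=1 t=0,i=2
  #.#|#  b5=1 t=0,i=14
  #..|.  b4=0 t=0,i=3
  .##|.  b3=0 t=0,i=10
  .#.|#  b2=1 t=1,i=16
  ..#|.  b1=0 t=0,i=9
  ...|.  b0=0 t=0,i=4
  bits 11100100 = 228

228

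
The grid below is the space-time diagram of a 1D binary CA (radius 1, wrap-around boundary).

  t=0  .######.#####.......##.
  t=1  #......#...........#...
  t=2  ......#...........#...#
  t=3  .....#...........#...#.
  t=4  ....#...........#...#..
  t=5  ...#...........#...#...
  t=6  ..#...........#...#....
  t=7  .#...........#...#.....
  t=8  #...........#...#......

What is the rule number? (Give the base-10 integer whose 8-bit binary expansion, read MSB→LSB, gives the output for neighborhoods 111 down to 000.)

  nb ###: next=.  (t=0,i=2, bit7=0)
  nb ##.: next=.  (t=0,i=6, bit6=0)
  nb #.#: next=#  (t=0,i=7, bit5=1)
  nb #..: next=.  (t=0,i=13, bit4=0)
  nb .##: next=.  (t=0,i=1, bit3=0)
  nb .#.: next=.  (t=1,i=0, bit2=0)
  nb ..#: next=#  (t=0,i=0, bit1=1)
  nb ...: next=.  (t=0,i=14, bit0=0)
  bits 00100010 = 34

34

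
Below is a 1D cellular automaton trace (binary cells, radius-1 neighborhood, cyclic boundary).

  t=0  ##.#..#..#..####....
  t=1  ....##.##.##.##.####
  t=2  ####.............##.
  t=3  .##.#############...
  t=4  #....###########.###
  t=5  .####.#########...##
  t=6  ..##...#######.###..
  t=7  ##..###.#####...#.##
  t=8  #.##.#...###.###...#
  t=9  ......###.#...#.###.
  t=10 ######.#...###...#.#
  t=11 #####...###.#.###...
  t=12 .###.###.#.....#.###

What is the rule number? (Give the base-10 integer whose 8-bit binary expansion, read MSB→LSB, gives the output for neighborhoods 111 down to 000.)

  ### -> #   bit 7 = 1  t=0,i=13
  ##. -> .   bit 6 = 0  t=0,i=1
  #.# -> .   bit 5 = 0  t=0,i=2
  #.. -> #   bit 4 = 1  t=0,i=4
  .## -> .   bit 3 = 0  t=0,i=0
  .#. -> .   bit 2 = 0  t=0,i=3
  ..# -> #   bit 1 = 1  t=0,i=5
  ... -> #   bit 0 = 1  t=0,i=17
  bits 10010011 = 147

147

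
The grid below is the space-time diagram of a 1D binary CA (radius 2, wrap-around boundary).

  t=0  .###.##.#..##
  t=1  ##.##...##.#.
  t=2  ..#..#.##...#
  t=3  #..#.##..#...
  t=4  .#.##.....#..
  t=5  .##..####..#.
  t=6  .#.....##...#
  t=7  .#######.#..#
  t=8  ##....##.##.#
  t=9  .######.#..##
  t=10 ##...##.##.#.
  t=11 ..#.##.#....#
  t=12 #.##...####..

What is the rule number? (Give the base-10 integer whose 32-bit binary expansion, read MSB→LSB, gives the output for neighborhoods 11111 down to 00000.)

  nb #####: next=.  (t=7,i=3, bit31=0)
  nb ####.: next=#  (t=5,i=7, bit30=1)
  nb ###.#: next=#  (t=0,i=3, bit29=1)
  nb ###..: next=#  (t=5,i=8, bit28=1)
  nb ##.##: next=#  (t=0,i=0, bit27=1)
  nb ##.#.: next=.  (t=0,i=7, bit26=0)
  nb ##..#: next=.  (t=3,i=7, bit25=0)
  nb ##...: next=#  (t=1,i=5, bit24=1)
  nb #.###: next=#  (t=0,i=1, bit23=1)
  nb #.##.: next=.  (t=0,i=5, bit22=0)
  nb #.#.#: next=.  (t=1,i=11, bit21=0)
  nb #.#..: next=#  (t=0,i=8, bit20=1)
  nb #..##: next=.  (t=0,i=10, bit19=0)
  nb #..#.: next=.  (t=2,i=1, bit18=0)
  nb #...#: next=.  (t=1,i=6, bit17=0)
  nb #....: next=#  (t=4,i=6, bit16=1)
  nb .####: next=.  (t=5,i=6, bit15=0)
  nb .###.: next=.  (t=0,i=2, bit14=0)
  nb .##.#: next=.  (t=0,i=6, bit13=0)
  nb .##..: next=.  (t=1,i=4, bit12=0)
  nb .#.##: next=#  (t=1,i=12, bit11=1)
  nb .#.#.: next=.  (t=6,i=0, bit10=0)
  nb .#..#: next=#  (t=0,i=9, bit9=1)
  nb .#...: next=#  (t=3,i=10, bit8=1)
  nb ..###: next=.  (t=5,i=5, bit7=0)
  nb ..##.: next=#  (t=0,i=11, bit6=1)
  nb ..#.#: next=#  (t=2,i=5, bit5=1)
  nb ..#..: next=.  (t=2,i=2, bit4=0)
  nb ...##: next=#  (t=1,i=7, bit3=1)
  nb ...#.: next=.  (t=2,i=11, bit2=0)
  nb ....#: next=#  (t=4,i=8, bit1=1)
  nb .....: next=#  (t=4,i=7, bit0=1)
  bits 01111001100100010000101101101011 = 2039548779

2039548779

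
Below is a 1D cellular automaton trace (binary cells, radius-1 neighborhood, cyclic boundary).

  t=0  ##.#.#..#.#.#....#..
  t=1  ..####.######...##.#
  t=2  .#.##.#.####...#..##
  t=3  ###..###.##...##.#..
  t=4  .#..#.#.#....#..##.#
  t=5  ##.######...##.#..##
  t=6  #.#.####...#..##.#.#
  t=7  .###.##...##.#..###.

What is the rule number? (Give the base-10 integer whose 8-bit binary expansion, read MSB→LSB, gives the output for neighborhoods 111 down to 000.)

166

  ###|#  b7=1 t=1,i=3
  ##.|.  b6=0 t=0,i=1
  #.#|#  b5=1 t=0,i=2
  #..|.  b4=0 t=0,i=6
  .##|.  b3=0 t=0,i=0
  .#.|#  b2=1 t=0,i=3
  ..#|#  b1=1 t=0,i=7
  ...|.  b0=0 t=0,i=14
  bits 10100110 = 166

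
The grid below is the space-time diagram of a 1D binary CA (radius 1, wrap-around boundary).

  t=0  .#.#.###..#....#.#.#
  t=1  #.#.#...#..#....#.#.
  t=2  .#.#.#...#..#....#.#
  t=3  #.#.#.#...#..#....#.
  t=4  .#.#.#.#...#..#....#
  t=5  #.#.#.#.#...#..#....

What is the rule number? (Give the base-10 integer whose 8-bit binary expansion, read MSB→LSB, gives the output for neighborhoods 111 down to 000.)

  ###|.  b7=0 t=0,i=6
  ##.|.  b6=0 t=0,i=7
  #.#|#  b5=1 t=0,i=0
  #..|#  b4=1 t=0,i=8
  .##|.  b3=0 t=0,i=5
  .#.|.  b2=0 t=0,i=1
  ..#|.  b1=0 t=0,i=9
  ...|.  b0=0 t=0,i=12
  bits 00110000 = 48

48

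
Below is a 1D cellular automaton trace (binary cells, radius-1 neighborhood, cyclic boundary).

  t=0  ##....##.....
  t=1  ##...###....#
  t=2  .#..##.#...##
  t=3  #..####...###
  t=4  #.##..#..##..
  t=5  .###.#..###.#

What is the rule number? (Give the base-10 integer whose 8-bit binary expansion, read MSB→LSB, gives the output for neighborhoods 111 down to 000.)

106

  ### -> .   bit 7 = 0  t=1,i=0
  ##. -> #   bit 6 = 1  t=0,i=1
  #.# -> #   bit 5 = 1  t=2,i=0
  #.. -> .   bit 4 = 0  t=0,i=2
  .## -> #   bit 3 = 1  t=0,i=0
  .#. -> .   bit 2 = 0  t=2,i=1
  ..# -> #   bit 1 = 1  t=0,i=5
  ... -> .   bit 0 = 0  t=0,i=3
  bits 01101010 = 106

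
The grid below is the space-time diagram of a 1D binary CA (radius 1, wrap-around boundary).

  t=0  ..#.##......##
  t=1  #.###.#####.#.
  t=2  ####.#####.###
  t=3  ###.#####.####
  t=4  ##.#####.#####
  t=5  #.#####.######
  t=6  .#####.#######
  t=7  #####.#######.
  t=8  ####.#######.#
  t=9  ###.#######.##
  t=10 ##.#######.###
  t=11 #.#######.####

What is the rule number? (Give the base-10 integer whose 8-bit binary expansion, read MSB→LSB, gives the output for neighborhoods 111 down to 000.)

189

  nb ###: next=#  (t=1,i=3, bit7=1)
  nb ##.: next=.  (t=0,i=5, bit6=0)
  nb #.#: next=#  (t=0,i=3, bit5=1)
  nb #..: next=#  (t=0,i=0, bit4=1)
  nb .##: next=#  (t=0,i=4, bit3=1)
  nb .#.: next=#  (t=0,i=2, bit2=1)
  nb ..#: next=.  (t=0,i=1, bit1=0)
  nb ...: next=#  (t=0,i=7, bit0=1)
  bits 10111101 = 189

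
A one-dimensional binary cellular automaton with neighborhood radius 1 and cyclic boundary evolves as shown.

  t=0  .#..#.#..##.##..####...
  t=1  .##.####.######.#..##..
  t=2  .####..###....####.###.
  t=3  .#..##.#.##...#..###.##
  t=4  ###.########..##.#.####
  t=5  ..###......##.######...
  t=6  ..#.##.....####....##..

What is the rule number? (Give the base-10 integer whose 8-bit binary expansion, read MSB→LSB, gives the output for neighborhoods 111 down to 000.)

124

  ###|.  b7=0 t=0,i=17
  ##.|#  b6=1 t=0,i=10
  #.#|#  b5=1 t=0,i=5
  #..|#  b4=1 t=0,i=2
  .##|#  b3=1 t=0,i=9
  .#.|#  b2=1 t=0,i=1
  ..#|.  b1=0 t=0,i=0
  ...|.  b0=0 t=0,i=21
  bits 01111100 = 124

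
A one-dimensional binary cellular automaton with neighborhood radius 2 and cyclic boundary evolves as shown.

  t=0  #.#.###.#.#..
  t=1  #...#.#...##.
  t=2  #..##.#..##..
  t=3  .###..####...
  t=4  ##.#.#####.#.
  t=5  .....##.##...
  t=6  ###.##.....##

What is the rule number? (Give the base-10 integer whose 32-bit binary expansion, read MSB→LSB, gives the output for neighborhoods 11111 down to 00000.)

  nb #####: next=.  (t=4,i=7, bit31=0)
  nb ####.: next=#  (t=3,i=8, bit30=1)
  nb ###.#: next=#  (t=0,i=6, bit29=1)
  nb ###..: next=#  (t=3,i=3, bit28=1)
  nb ##.##: next=.  (t=5,i=7, bit27=0)
  nb ##.#.: next=.  (t=0,i=7, bit26=0)
  nb ##..#: next=.  (t=2,i=11, bit25=0)
  nb ##...: next=.  (t=3,i=10, bit24=0)
  nb #.###: next=#  (t=0,i=4, bit23=1)
  nb #.##.: next=.  (t=4,i=0, bit22=0)
  nb #.#.#: next=.  (t=0,i=2, bit21=0)
  nb #.#..: next=#  (t=0,i=10, bit20=1)
  nb #..##: next=#  (t=2,i=2, bit19=1)
  nb #..#.: next=.  (t=0,i=12, bit18=0)
  nb #...#: next=.  (t=1,i=2, bit17=0)
  nb #....: next=#  (t=3,i=11, bit16=1)
  nb .####: next=#  (t=3,i=7, bit15=1)
  nb .###.: next=.  (t=0,i=5, bit14=0)
  nb .##.#: next=.  (t=1,i=11, bit13=0)
  nb .##..: next=.  (t=2,i=10, bit12=0)
  nb .#.##: next=.  (t=0,i=3, bit11=0)
  nb .#.#.: next=.  (t=0,i=1, bit10=0)
  nb .#..#: next=#  (t=0,i=11, bit9=1)
  nb .#...: next=.  (t=1,i=1, bit8=0)
  nb ..###: next=#  (t=3,i=1, bit7=1)
  nb ..##.: next=#  (t=1,i=10, bit6=1)
  nb ..#.#: next=#  (t=0,i=0, bit5=1)
  nb ..#..: next=.  (t=2,i=0, bit4=0)
  nb ...##: next=#  (t=1,i=9, bit3=1)
  nb ...#.: next=#  (t=1,i=3, bit2=1)
  nb ....#: next=.  (t=3,i=12, bit1=0)
  nb .....: next=#  (t=5,i=0, bit0=1)
  bits 01110000100110011000001011101101 = 1889108717

1889108717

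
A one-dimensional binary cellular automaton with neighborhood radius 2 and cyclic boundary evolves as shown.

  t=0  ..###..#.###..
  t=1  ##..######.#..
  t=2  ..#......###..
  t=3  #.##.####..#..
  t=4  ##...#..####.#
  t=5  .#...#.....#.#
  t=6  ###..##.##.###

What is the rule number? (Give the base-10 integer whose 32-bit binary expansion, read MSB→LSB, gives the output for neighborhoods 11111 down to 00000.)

917769531

  ##### -> .   bit 31 = 0  t=1,i=6
  ####. -> .   bit 30 = 0  t=1,i=8
  ###.# -> #   bit 29 = 1  t=1,i=9
  ###.. -> #   bit 28 = 1  t=0,i=4
  ##.## -> .   bit 27 = 0  t=3,i=4
  ##.#. -> #   bit 26 = 1  t=1,i=10
  ##..# -> #   bit 25 = 1  t=0,i=5
  ##... -> .   bit 24 = 0  t=0,i=12
  #.### -> #   bit 23 = 1  t=0,i=9
  #.##. -> .   bit 22 = 0  t=3,i=2
  #.#.# -> #   bit 21 = 1  t=5,i=13
  #.#.. -> #   bit 20 = 1  t=1,i=11
  #..## -> .   bit 19 = 0  t=1,i=3
  #..#. -> #   bit 18 = 1  t=0,i=6
  #...# -> .   bit 17 = 0  t=4,i=3
  #.... -> .   bit 16 = 0  t=0,i=13
  .#### -> .   bit 15 = 0  t=1,i=5
  .###. -> .   bit 14 = 0  t=0,i=3
  .##.# -> .   bit 13 = 0  t=3,i=3
  .##.. -> .   bit 12 = 0  t=1,i=1
  .#.## -> #   bit 11 = 1  t=0,i=8
  .#.#. -> #   bit 10 = 1  t=5,i=0
  .#..# -> .   bit 9 = 0  t=1,i=12
  .#... -> #   bit 8 = 1  t=2,i=3
  ..### -> .   bit 7 = 0  t=0,i=2
  ..##. -> .   bit 6 = 0  t=1,i=0
  ..#.# -> #   bit 5 = 1  t=0,i=7
  ..#.. -> #   bit 4 = 1  t=2,i=2
  ...## -> #   bit 3 = 1  t=0,i=1
  ...#. -> .   bit 2 = 0  t=2,i=1
  ....# -> #   bit 1 = 1  t=0,i=0
  ..... -> #   bit 0 = 1  t=2,i=5
  bits 00110110101101000000110100111011 = 917769531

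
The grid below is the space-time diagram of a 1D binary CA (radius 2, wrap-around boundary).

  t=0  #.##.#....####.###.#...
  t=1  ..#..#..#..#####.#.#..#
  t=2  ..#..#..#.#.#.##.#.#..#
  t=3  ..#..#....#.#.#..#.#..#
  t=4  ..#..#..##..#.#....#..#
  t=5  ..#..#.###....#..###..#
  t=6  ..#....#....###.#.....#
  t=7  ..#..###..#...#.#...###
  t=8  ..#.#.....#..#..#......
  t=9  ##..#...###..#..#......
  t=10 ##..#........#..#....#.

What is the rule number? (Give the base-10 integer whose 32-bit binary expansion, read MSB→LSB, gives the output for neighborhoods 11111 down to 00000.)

1761120342

  [31] ##### => .  t=1,i=13
  [30] ####. => #  t=0,i=12
  [29] ###.# => #  t=0,i=13
  [28] ###.. => .  t=5,i=9
  [27] ##.## => #  t=0,i=14
  [26] ##.#. => .  t=0,i=4
  [25] ##..# => .  t=4,i=10
  [24] ##... => .  t=5,i=10
  [23] #.### => #  t=0,i=15
  [22] #.##. => #  t=0,i=2
  [21] #.#.# => #  t=1,i=17
  [20] #.#.. => #  t=0,i=5
  [19] #..## => #  t=1,i=10
  [18] #..#. => .  t=1,i=1
  [17] #...# => .  t=0,i=21
  [16] #.... => .  t=0,i=7
  [15] .#### => #  t=0,i=11
  [14] .###. => .  t=0,i=16
  [13] .##.# => .  t=0,i=3
  [12] .##.. => #  t=4,i=9
  [11] .#.## => .  t=0,i=1
  [10] .#.#. => .  t=1,i=18
  [9] .#..# => .  t=1,i=0
  [8] .#... => .  t=0,i=6
  [7] ..### => .  t=0,i=10
  [6] ..##. => #  t=4,i=8
  [5] ..#.# => .  t=0,i=0
  [4] ..#.. => #  t=1,i=2
  [3] ...## => .  t=0,i=9
  [2] ...#. => #  t=0,i=22
  [1] ....# => #  t=0,i=8
  [0] ..... => .  t=6,i=19
  bits 01101000111110001001000001010110 = 1761120342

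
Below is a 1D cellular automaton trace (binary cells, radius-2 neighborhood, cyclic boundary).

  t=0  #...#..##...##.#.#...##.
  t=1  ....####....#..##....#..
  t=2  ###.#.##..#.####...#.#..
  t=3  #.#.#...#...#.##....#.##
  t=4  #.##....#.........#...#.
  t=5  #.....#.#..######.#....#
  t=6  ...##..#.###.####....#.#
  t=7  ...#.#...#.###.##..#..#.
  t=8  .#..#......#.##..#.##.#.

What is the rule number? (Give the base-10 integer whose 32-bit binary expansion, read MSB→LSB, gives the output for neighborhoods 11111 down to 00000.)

4205315795

  nb #####: next=#  (t=5,i=13, bit31=1)
  nb ####.: next=#  (t=1,i=6, bit30=1)
  nb ###.#: next=#  (t=2,i=2, bit29=1)
  nb ###..: next=#  (t=1,i=7, bit28=1)
  nb ##.##: next=#  (t=6,i=12, bit27=1)
  nb ##.#.: next=.  (t=0,i=14, bit26=0)
  nb ##..#: next=#  (t=2,i=8, bit25=1)
  nb ##...: next=.  (t=0,i=9, bit24=0)
  nb #.###: next=#  (t=2,i=12, bit23=1)
  nb #.##.: next=.  (t=2,i=6, bit22=0)
  nb #.#.#: next=#  (t=0,i=15, bit21=1)
  nb #.#..: next=.  (t=0,i=0, bit20=0)
  nb #..##: next=#  (t=0,i=6, bit19=1)
  nb #..#.: next=.  (t=2,i=9, bit18=0)
  nb #...#: next=.  (t=0,i=2, bit17=0)
  nb #....: next=.  (t=1,i=9, bit16=0)
  nb .####: next=.  (t=1,i=5, bit15=0)
  nb .###.: next=.  (t=2,i=1, bit14=0)
  nb .##.#: next=.  (t=0,i=13, bit13=0)
  nb .##..: next=.  (t=0,i=8, bit12=0)
  nb .#.##: next=.  (t=2,i=5, bit11=0)
  nb .#.#.: next=#  (t=0,i=16, bit10=1)
  nb .#..#: next=#  (t=0,i=5, bit9=1)
  nb .#...: next=.  (t=0,i=1, bit8=0)
  nb ..###: next=#  (t=1,i=4, bit7=1)
  nb ..##.: next=#  (t=0,i=7, bit6=1)
  nb ..#.#: next=.  (t=2,i=10, bit5=0)
  nb ..#..: next=#  (t=0,i=4, bit4=1)
  nb ...##: next=.  (t=0,i=11, bit3=0)
  nb ...#.: next=.  (t=0,i=3, bit2=0)
  nb ....#: next=#  (t=1,i=2, bit1=1)
  nb .....: next=#  (t=1,i=0, bit0=1)
  bits 11111010101010000000011011010011 = 4205315795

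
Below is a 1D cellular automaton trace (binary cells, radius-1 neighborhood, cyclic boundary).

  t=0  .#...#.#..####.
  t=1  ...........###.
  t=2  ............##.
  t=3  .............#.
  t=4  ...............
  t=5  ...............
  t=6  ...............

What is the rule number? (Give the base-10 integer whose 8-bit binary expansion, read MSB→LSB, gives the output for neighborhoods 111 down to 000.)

192

  nb ###: next=#  (t=0,i=11, bit7=1)
  nb ##.: next=#  (t=0,i=13, bit6=1)
  nb #.#: next=.  (t=0,i=6, bit5=0)
  nb #..: next=.  (t=0,i=2, bit4=0)
  nb .##: next=.  (t=0,i=10, bit3=0)
  nb .#.: next=.  (t=0,i=1, bit2=0)
  nb ..#: next=.  (t=0,i=0, bit1=0)
  nb ...: next=.  (t=0,i=3, bit0=0)
  bits 11000000 = 192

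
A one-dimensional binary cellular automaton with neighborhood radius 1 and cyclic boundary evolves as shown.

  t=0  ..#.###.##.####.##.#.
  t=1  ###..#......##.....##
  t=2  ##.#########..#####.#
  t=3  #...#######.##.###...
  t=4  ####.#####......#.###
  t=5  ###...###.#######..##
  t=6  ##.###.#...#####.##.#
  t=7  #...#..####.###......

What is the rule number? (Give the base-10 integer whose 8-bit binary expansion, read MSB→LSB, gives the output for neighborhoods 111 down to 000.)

  [7] ### => #  t=0,i=5
  [6] ##. => .  t=0,i=6
  [5] #.# => .  t=0,i=3
  [4] #.. => #  t=0,i=20
  [3] .## => .  t=0,i=4
  [2] .#. => #  t=0,i=2
  [1] ..# => #  t=0,i=1
  [0] ... => #  t=0,i=0
  bits 10010111 = 151

151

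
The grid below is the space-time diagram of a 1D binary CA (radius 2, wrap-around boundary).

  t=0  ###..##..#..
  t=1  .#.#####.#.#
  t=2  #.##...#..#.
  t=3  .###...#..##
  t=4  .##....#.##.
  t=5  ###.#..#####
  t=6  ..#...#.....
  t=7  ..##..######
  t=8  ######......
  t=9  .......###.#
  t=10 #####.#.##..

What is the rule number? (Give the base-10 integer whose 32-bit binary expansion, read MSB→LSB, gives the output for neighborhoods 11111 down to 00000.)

583622009

  [31] ##### => .  t=1,i=5
  [30] ####. => .  t=1,i=6
  [29] ###.# => #  t=1,i=7
  [28] ###.. => .  t=0,i=2
  [27] ##.## => .  t=3,i=0
  [26] ##.#. => .  t=1,i=8
  [25] ##..# => #  t=0,i=3
  [24] ##... => .  t=2,i=4
  [23] #.### => #  t=1,i=3
  [22] #.##. => #  t=2,i=2
  [21] #.#.# => .  t=1,i=1
  [20] #.#.. => .  t=5,i=4
  [19] #..## => #  t=0,i=4
  [18] #..#. => .  t=0,i=8
  [17] #...# => .  t=2,i=5
  [16] #.... => #  t=4,i=4
  [15] .#### => .  t=1,i=4
  [14] .###. => #  t=0,i=1
  [13] .##.# => .  t=3,i=11
  [12] .##.. => #  t=0,i=6
  [11] .#.## => #  t=1,i=2
  [10] .#.#. => #  t=1,i=0
  [9] .#..# => .  t=0,i=10
  [8] .#... => #  t=6,i=3
  [7] ..### => .  t=0,i=0
  [6] ..##. => #  t=0,i=5
  [5] ..#.# => #  t=2,i=10
  [4] ..#.. => #  t=0,i=9
  [3] ...## => #  t=8,i=11
  [2] ...#. => .  t=2,i=6
  [1] ....# => .  t=4,i=5
  [0] ..... => #  t=6,i=9
  bits 00100010110010010101110101111001 = 583622009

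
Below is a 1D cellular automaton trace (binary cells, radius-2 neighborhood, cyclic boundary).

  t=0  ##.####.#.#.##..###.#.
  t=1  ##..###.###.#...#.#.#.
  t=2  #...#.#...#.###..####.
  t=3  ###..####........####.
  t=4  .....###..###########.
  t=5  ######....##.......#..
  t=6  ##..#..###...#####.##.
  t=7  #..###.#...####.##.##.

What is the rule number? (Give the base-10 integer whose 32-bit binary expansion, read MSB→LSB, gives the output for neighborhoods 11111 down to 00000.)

  ##### -> .   bit 31 = 0  t=4,i=12
  ####. -> #   bit 30 = 1  t=0,i=5
  ###.# -> #   bit 29 = 1  t=0,i=6
  ###.. -> .   bit 28 = 0  t=2,i=14
  ##.## -> .   bit 27 = 0  t=0,i=2
  ##.#. -> .   bit 26 = 0  t=0,i=7
  ##..# -> .   bit 25 = 0  t=0,i=14
  ##... -> .   bit 24 = 0  t=3,i=9
  #.### -> .   bit 23 = 0  t=0,i=3
  #.##. -> #   bit 22 = 1  t=0,i=0
  #.#.# -> #   bit 21 = 1  t=0,i=8
  #.#.. -> #   bit 20 = 1  t=1,i=12
  #..## -> .   bit 19 = 0  t=0,i=15
  #..#. -> #   bit 18 = 1  t=6,i=3
  #...# -> #   bit 17 = 1  t=1,i=14
  #.... -> #   bit 16 = 1  t=3,i=10
  .#### -> #   bit 15 = 1  t=0,i=4
  .###. -> .   bit 14 = 0  t=0,i=17
  .##.# -> #   bit 13 = 1  t=0,i=1
  .##.. -> .   bit 12 = 0  t=0,i=13
  .#.## -> .   bit 11 = 0  t=0,i=11
  .#.#. -> #   bit 10 = 1  t=0,i=9
  .#..# -> #   bit 9 = 1  t=5,i=20
  .#... -> #   bit 8 = 1  t=1,i=13
  ..### -> #   bit 7 = 1  t=0,i=16
  ..##. -> .   bit 6 = 0  t=5,i=10
  ..#.# -> .   bit 5 = 0  t=1,i=16
  ..#.. -> #   bit 4 = 1  t=5,i=19
  ...## -> #   bit 3 = 1  t=3,i=16
  ...#. -> .   bit 2 = 0  t=1,i=15
  ....# -> #   bit 1 = 1  t=3,i=15
  ..... -> #   bit 0 = 1  t=3,i=11
  bits 01100000011101111010011110011011 = 1618454427

1618454427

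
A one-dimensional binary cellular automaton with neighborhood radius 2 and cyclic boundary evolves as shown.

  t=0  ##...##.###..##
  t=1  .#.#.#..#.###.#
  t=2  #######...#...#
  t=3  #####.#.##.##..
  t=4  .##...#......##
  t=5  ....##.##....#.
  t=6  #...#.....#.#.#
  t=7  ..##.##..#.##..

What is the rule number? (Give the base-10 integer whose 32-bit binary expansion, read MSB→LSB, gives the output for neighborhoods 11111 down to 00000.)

2461763396

  nb #####: next=#  (t=2,i=1, bit31=1)
  nb ####.: next=.  (t=0,i=0, bit30=0)
  nb ###.#: next=.  (t=1,i=12, bit29=0)
  nb ###..: next=#  (t=0,i=1, bit28=1)
  nb ##.##: next=.  (t=0,i=7, bit27=0)
  nb ##.#.: next=.  (t=1,i=13, bit26=0)
  nb ##..#: next=#  (t=0,i=11, bit25=1)
  nb ##...: next=.  (t=0,i=2, bit24=0)
  nb #.###: next=#  (t=0,i=8, bit23=1)
  nb #.##.: next=.  (t=3,i=8, bit22=0)
  nb #.#.#: next=#  (t=1,i=1, bit21=1)
  nb #.#..: next=#  (t=1,i=5, bit20=1)
  nb #..##: next=#  (t=0,i=12, bit19=1)
  nb #..#.: next=.  (t=1,i=7, bit18=0)
  nb #...#: next=#  (t=0,i=3, bit17=1)
  nb #....: next=#  (t=4,i=8, bit16=1)
  nb .####: next=#  (t=0,i=14, bit15=1)
  nb .###.: next=.  (t=0,i=9, bit14=0)
  nb .##.#: next=.  (t=0,i=6, bit13=0)
  nb .##..: next=.  (t=3,i=12, bit12=0)
  nb .#.##: next=.  (t=1,i=9, bit11=0)
  nb .#.#.: next=#  (t=1,i=0, bit10=1)
  nb .#..#: next=#  (t=1,i=6, bit9=1)
  nb .#...: next=#  (t=2,i=11, bit8=1)
  nb ..###: next=.  (t=0,i=13, bit7=0)
  nb ..##.: next=#  (t=0,i=5, bit6=1)
  nb ..#.#: next=.  (t=1,i=8, bit5=0)
  nb ..#..: next=.  (t=2,i=10, bit4=0)
  nb ...##: next=.  (t=0,i=4, bit3=0)
  nb ...#.: next=#  (t=2,i=9, bit2=1)
  nb ....#: next=.  (t=4,i=11, bit1=0)
  nb .....: next=.  (t=4,i=9, bit0=0)
  bits 10010010101110111000011101000100 = 2461763396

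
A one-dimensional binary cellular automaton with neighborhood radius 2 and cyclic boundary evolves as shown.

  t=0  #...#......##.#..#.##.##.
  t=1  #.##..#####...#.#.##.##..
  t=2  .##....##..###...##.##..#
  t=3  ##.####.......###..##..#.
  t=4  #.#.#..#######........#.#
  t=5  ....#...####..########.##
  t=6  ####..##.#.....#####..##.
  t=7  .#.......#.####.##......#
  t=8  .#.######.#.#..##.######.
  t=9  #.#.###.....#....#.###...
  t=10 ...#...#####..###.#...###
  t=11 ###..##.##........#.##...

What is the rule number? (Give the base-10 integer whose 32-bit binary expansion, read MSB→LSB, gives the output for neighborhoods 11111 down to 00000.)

  nb #####: next=#  (t=1,i=8, bit31=1)
  nb ####.: next=.  (t=1,i=9, bit30=0)
  nb ###.#: next=.  (t=5,i=21, bit29=0)
  nb ###..: next=.  (t=1,i=10, bit28=0)
  nb ##.##: next=#  (t=0,i=21, bit27=1)
  nb ##.#.: next=.  (t=0,i=13, bit26=0)
  nb ##..#: next=.  (t=1,i=4, bit25=0)
  nb ##...: next=#  (t=1,i=11, bit24=1)
  nb #.###: next=.  (t=3,i=3, bit23=0)
  nb #.##.: next=#  (t=0,i=19, bit22=1)
  nb #.#.#: next=.  (t=1,i=16, bit21=0)
  nb #.#..: next=#  (t=0,i=0, bit20=1)
  nb #..##: next=.  (t=1,i=5, bit19=0)
  nb #..#.: next=#  (t=0,i=16, bit18=1)
  nb #...#: next=#  (t=0,i=2, bit17=1)
  nb #....: next=#  (t=0,i=6, bit16=1)
  nb .####: next=#  (t=1,i=7, bit15=1)
  nb .###.: next=.  (t=2,i=12, bit14=0)
  nb .##.#: next=.  (t=0,i=12, bit13=0)
  nb .##..: next=.  (t=1,i=3, bit12=0)
  nb .#.##: next=#  (t=0,i=18, bit11=1)
  nb .#.#.: next=.  (t=1,i=15, bit10=0)
  nb .#..#: next=.  (t=0,i=15, bit9=0)
  nb .#...: next=.  (t=0,i=1, bit8=0)
  nb ..###: next=.  (t=1,i=6, bit7=0)
  nb ..##.: next=.  (t=0,i=11, bit6=0)
  nb ..#.#: next=.  (t=0,i=17, bit5=0)
  nb ..#..: next=.  (t=0,i=4, bit4=0)
  nb ...##: next=#  (t=0,i=10, bit3=1)
  nb ...#.: next=#  (t=0,i=3, bit2=1)
  nb ....#: next=#  (t=0,i=9, bit1=1)
  nb .....: next=#  (t=0,i=7, bit0=1)
  bits 10001001010101111000100000001111 = 2304215055

2304215055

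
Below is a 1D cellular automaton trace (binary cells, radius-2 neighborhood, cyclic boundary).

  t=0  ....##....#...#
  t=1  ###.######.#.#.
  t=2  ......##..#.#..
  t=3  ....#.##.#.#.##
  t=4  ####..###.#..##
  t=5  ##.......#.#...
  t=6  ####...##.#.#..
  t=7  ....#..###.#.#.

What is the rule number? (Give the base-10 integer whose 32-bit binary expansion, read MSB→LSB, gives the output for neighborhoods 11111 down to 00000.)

2235905862

  nb #####: next=#  (t=1,i=6, bit31=1)
  nb ####.: next=.  (t=1,i=8, bit30=0)
  nb ###.#: next=.  (t=1,i=2, bit29=0)
  nb ###..: next=.  (t=4,i=3, bit28=0)
  nb ##.##: next=.  (t=1,i=3, bit27=0)
  nb ##.#.: next=#  (t=1,i=10, bit26=1)
  nb ##..#: next=.  (t=2,i=8, bit25=0)
  nb ##...: next=#  (t=0,i=6, bit24=1)
  nb #.###: next=.  (t=1,i=0, bit23=0)
  nb #.##.: next=#  (t=3,i=6, bit22=1)
  nb #.#.#: next=.  (t=1,i=11, bit21=0)
  nb #.#..: next=.  (t=2,i=12, bit20=0)
  nb #..##: next=.  (t=4,i=5, bit19=0)
  nb #..#.: next=#  (t=2,i=9, bit18=1)
  nb #...#: next=.  (t=0,i=12, bit17=0)
  nb #....: next=#  (t=0,i=1, bit16=1)
  nb .####: next=.  (t=1,i=5, bit15=0)
  nb .###.: next=.  (t=1,i=1, bit14=0)
  nb .##.#: next=#  (t=3,i=7, bit13=1)
  nb .##..: next=#  (t=0,i=5, bit12=1)
  nb .#.##: next=.  (t=1,i=14, bit11=0)
  nb .#.#.: next=#  (t=1,i=12, bit10=1)
  nb .#..#: next=#  (t=4,i=11, bit9=1)
  nb .#...: next=#  (t=0,i=0, bit8=1)
  nb ..###: next=.  (t=4,i=6, bit7=0)
  nb ..##.: next=#  (t=0,i=4, bit6=1)
  nb ..#.#: next=.  (t=2,i=10, bit5=0)
  nb ..#..: next=.  (t=0,i=10, bit4=0)
  nb ...##: next=.  (t=0,i=3, bit3=0)
  nb ...#.: next=#  (t=0,i=9, bit2=1)
  nb ....#: next=#  (t=0,i=2, bit1=1)
  nb .....: next=.  (t=2,i=0, bit0=0)
  bits 10000101010001010011011101000110 = 2235905862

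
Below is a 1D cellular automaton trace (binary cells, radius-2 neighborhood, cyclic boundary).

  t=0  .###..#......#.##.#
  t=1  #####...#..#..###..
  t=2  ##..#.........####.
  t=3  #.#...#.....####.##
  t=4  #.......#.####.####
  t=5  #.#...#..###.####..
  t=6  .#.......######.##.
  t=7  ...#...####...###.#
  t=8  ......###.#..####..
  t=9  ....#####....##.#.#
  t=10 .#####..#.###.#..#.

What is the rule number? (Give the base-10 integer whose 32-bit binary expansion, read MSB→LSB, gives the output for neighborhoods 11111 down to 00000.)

985787530

  [31] ##### => .  t=1,i=2
  [30] ####. => .  t=1,i=3
  [29] ###.# => #  t=2,i=17
  [28] ###.. => #  t=0,i=3
  [27] ##.## => #  t=2,i=18
  [26] ##.#. => .  t=0,i=17
  [25] ##..# => #  t=0,i=4
  [24] ##... => .  t=1,i=5
  [23] #.### => #  t=0,i=1
  [22] #.##. => #  t=0,i=15
  [21] #.#.# => .  t=0,i=18
  [20] #.#.. => .  t=3,i=2
  [19] #..## => .  t=1,i=13
  [18] #..#. => .  t=0,i=5
  [17] #...# => .  t=1,i=6
  [16] #.... => #  t=0,i=8
  [15] .#### => #  t=1,i=1
  [14] .###. => #  t=0,i=2
  [13] .##.# => #  t=0,i=16
  [12] .##.. => .  t=2,i=1
  [11] .#.## => #  t=0,i=0
  [10] .#.#. => #  t=5,i=1
  [9] .#..# => .  t=1,i=9
  [8] .#... => .  t=0,i=7
  [7] ..### => #  t=1,i=0
  [6] ..##. => .  t=9,i=13
  [5] ..#.# => .  t=0,i=13
  [4] ..#.. => .  t=0,i=6
  [3] ...## => #  t=2,i=13
  [2] ...#. => .  t=0,i=12
  [1] ....# => #  t=0,i=11
  [0] ..... => .  t=0,i=9
  bits 00111010110000011110110010001010 = 985787530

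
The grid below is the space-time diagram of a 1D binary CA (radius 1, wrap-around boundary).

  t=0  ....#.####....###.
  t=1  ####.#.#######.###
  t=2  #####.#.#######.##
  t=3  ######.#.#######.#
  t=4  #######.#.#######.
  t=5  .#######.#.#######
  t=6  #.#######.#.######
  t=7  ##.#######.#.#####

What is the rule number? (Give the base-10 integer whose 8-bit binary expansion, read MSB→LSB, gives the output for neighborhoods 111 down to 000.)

243

  ###|#  b7=1 t=0,i=7
  ##.|#  b6=1 t=0,i=9
  #.#|#  b5=1 t=0,i=5
  #..|#  b4=1 t=0,i=10
  .##|.  b3=0 t=0,i=6
  .#.|.  b2=0 t=0,i=4
  ..#|#  b1=1 t=0,i=3
  ...|#  b0=1 t=0,i=0
  bits 11110011 = 243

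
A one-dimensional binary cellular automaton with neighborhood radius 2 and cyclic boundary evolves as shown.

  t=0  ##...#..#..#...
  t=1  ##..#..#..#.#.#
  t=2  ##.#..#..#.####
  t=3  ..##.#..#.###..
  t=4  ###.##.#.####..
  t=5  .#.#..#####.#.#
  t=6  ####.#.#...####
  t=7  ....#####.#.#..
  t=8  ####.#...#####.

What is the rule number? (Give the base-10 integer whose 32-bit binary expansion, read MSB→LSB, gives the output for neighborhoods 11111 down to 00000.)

  nb #####: next=.  (t=2,i=13, bit31=0)
  nb ####.: next=.  (t=2,i=0, bit30=0)
  nb ###.#: next=.  (t=2,i=1, bit29=0)
  nb ###..: next=#  (t=1,i=1, bit28=1)
  nb ##.##: next=#  (t=4,i=3, bit27=1)
  nb ##.#.: next=#  (t=2,i=2, bit26=1)
  nb ##..#: next=.  (t=1,i=2, bit25=0)
  nb ##...: next=.  (t=0,i=2, bit24=0)
  nb #.###: next=#  (t=1,i=14, bit23=1)
  nb #.##.: next=.  (t=4,i=4, bit22=0)
  nb #.#.#: next=#  (t=1,i=12, bit21=1)
  nb #.#..: next=#  (t=2,i=3, bit20=1)
  nb #..##: next=#  (t=4,i=14, bit19=1)
  nb #..#.: next=#  (t=0,i=7, bit18=1)
  nb #...#: next=.  (t=0,i=3, bit17=0)
  nb #....: next=.  (t=3,i=14, bit16=0)
  nb .####: next=#  (t=2,i=12, bit15=1)
  nb .###.: next=#  (t=1,i=0, bit14=1)
  nb .##.#: next=.  (t=3,i=3, bit13=0)
  nb .##..: next=#  (t=0,i=1, bit12=1)
  nb .#.##: next=#  (t=1,i=13, bit11=1)
  nb .#.#.: next=#  (t=1,i=11, bit10=1)
  nb .#..#: next=.  (t=0,i=6, bit9=0)
  nb .#...: next=#  (t=0,i=12, bit8=1)
  nb ..###: next=.  (t=4,i=0, bit7=0)
  nb ..##.: next=#  (t=0,i=0, bit6=1)
  nb ..#.#: next=.  (t=1,i=10, bit5=0)
  nb ..#..: next=.  (t=0,i=5, bit4=0)
  nb ...##: next=#  (t=0,i=14, bit3=1)
  nb ...#.: next=#  (t=0,i=4, bit2=1)
  nb ....#: next=#  (t=3,i=0, bit1=1)
  nb .....: next=#  (t=7,i=0, bit0=1)
  bits 00011100101111001101110101001111 = 482139471

482139471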